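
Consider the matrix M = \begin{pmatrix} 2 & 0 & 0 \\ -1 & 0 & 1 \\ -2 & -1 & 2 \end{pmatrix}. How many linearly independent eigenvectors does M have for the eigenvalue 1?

M − 1I = [[1, 0, 0], [-1, -1, 1], [-2, -1, 1]].
This matrix has rank 2, so its null space has dimension 3 − 2 = 1.

1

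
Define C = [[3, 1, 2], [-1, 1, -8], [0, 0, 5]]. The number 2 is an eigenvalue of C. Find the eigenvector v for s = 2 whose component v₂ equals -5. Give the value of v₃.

C − 2I = [[1, 1, 2], [-1, -1, -8], [0, 0, 3]].
Solving (C − 2I)v = 0 gives the eigenspace spanned by (5, -5, 0).
With v₂ = -5, v = (5, -5, 0), so v₃ = 0.

0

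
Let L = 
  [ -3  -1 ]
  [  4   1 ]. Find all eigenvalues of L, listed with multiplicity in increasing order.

-1, -1

Characteristic polynomial: p(λ) = λ^2 + 2λ + 1 = (λ + 1)^2.
Roots (with multiplicity): -1, -1.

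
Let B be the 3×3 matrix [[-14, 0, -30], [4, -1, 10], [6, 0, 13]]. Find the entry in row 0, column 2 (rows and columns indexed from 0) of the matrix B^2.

30

Characteristic polynomial: s^3 + 2s^2 - s - 2 = (s - 1)(s + 1)(s + 2), so the eigenvalues are -2, -1, 1.
s=-2: eigenvector (5, 0, -2).
s=-1: eigenvector (0, 1, 0).
s=1: eigenvector (-2, 1, 1).
P = [[5, 0, -2], [0, 1, 1], [-2, 0, 1]], D = diag(-2, -1, 1), P⁻¹ = [[1, 0, 2], [-2, 1, -5], [2, 0, 5]].
B² = P·diag(4, 1, 1)·P⁻¹ = [[16, 0, 30], [0, 1, 0], [-6, 0, -11]].
The requested entry is 30.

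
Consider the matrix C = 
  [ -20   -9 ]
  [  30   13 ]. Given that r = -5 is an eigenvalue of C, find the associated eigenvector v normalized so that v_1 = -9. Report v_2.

C + 5I = [[-15, -9], [30, 18]].
Solving (C + 5I)v = 0 gives the eigenspace spanned by (-9, 15).
With v_1 = -9, v = (-9, 15), so v_2 = 15.

15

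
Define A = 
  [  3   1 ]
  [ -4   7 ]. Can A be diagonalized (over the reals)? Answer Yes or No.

No

Characteristic polynomial: p(s) = s^2 - 10s + 25 = (s - 5)^2.
s = 5 has algebraic multiplicity 2; rank(A − 5I) = 1, so geometric multiplicity = 1.
Geometric multiplicity < algebraic multiplicity, so A is not diagonalizable.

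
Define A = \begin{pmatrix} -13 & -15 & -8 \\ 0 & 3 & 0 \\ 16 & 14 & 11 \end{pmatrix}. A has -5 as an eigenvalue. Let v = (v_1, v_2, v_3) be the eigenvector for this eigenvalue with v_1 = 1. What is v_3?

-1

A + 5I = [[-8, -15, -8], [0, 8, 0], [16, 14, 16]].
Solving (A + 5I)v = 0 gives the eigenspace spanned by (1, 0, -1).
With v_1 = 1, v = (1, 0, -1), so v_3 = -1.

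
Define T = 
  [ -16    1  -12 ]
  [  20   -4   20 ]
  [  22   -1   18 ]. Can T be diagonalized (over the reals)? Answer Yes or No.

Characteristic polynomial: p(λ) = λ^3 + 2λ^2 - 32λ - 96 = (λ - 6)(λ + 4)^2.
λ = -4 has algebraic multiplicity 2; rank(T + 4I) = 2, so geometric multiplicity = 1.
Geometric multiplicity < algebraic multiplicity, so T is not diagonalizable.

No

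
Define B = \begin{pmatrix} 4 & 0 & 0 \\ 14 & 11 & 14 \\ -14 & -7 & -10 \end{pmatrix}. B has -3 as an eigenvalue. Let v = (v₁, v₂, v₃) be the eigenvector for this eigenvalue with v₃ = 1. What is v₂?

B + 3I = [[7, 0, 0], [14, 14, 14], [-14, -7, -7]].
Solving (B + 3I)v = 0 gives the eigenspace spanned by (0, -1, 1).
With v₃ = 1, v = (0, -1, 1), so v₂ = -1.

-1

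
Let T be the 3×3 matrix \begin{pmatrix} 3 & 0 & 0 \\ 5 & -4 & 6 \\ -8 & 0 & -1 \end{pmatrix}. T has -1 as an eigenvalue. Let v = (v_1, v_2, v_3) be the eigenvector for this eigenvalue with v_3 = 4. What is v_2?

8

T + 1I = [[4, 0, 0], [5, -3, 6], [-8, 0, 0]].
Solving (T + 1I)v = 0 gives the eigenspace spanned by (0, 8, 4).
With v_3 = 4, v = (0, 8, 4), so v_2 = 8.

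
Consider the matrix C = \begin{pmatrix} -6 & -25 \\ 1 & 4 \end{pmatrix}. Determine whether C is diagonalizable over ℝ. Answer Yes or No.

No

Characteristic polynomial: p(r) = r^2 + 2r + 1 = (r + 1)^2.
r = -1 has algebraic multiplicity 2; rank(C + 1I) = 1, so geometric multiplicity = 1.
Geometric multiplicity < algebraic multiplicity, so C is not diagonalizable.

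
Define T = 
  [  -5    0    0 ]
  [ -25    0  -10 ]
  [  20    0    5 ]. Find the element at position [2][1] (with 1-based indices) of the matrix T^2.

-75

Characteristic polynomial: μ^3 - 25μ = μ(μ - 5)(μ + 5), so the eigenvalues are -5, 0, 5.
μ=-5: eigenvector (1, 1, -2).
μ=0: eigenvector (0, 1, 0).
μ=5: eigenvector (0, -2, 1).
P = [[1, 0, 0], [1, 1, -2], [-2, 0, 1]], D = diag(-5, 0, 5), P⁻¹ = [[1, 0, 0], [3, 1, 2], [2, 0, 1]].
T² = P·diag(25, 0, 25)·P⁻¹ = [[25, 0, 0], [-75, 0, -50], [0, 0, 25]].
The requested entry is -75.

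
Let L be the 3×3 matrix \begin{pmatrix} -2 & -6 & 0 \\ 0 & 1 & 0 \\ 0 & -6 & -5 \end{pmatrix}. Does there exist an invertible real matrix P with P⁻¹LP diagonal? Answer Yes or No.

Characteristic polynomial: p(λ) = λ^3 + 6λ^2 + 3λ - 10 = (λ - 1)(λ + 2)(λ + 5).
All 3 eigenvalues are distinct, so L is diagonalizable.

Yes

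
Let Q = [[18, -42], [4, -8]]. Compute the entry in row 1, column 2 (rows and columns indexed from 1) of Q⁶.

Characteristic polynomial: λ^2 - 10λ + 24 = (λ - 6)(λ - 4), so the eigenvalues are 4, 6.
λ=6: eigenvector (7, 2).
λ=4: eigenvector (3, 1).
P = [[7, 3], [2, 1]], D = diag(6, 4), P⁻¹ = [[1, -3], [-2, 7]].
Q⁶ = P·diag(46656, 4096)·P⁻¹ = [[302016, -893760], [85120, -251264]].
The requested entry is -893760.

-893760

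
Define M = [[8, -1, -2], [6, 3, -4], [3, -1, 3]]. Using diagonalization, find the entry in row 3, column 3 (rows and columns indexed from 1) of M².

Characteristic polynomial: λ^3 - 14λ^2 + 65λ - 100 = (λ - 5)^2(λ - 4), so the eigenvalues are 4, 5, 5.
λ=4: eigenvector (-1, -2, -1).
λ=5: eigenvector (1, 1, 1).
λ=5: eigenvector (2, 0, 3).
P = [[-1, 1, 2], [-2, 1, 0], [-1, 1, 3]], D = diag(4, 5, 5), P⁻¹ = [[3, -1, -2], [6, -1, -4], [-1, 0, 1]].
M² = P·diag(16, 25, 25)·P⁻¹ = [[52, -9, -18], [54, 7, -36], [27, -9, 7]].
The requested entry is 7.

7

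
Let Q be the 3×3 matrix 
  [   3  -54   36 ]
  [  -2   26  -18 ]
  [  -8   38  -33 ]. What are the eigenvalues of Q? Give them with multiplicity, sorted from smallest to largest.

-6, -1, 3

Characteristic polynomial: p(μ) = μ^3 + 4μ^2 - 15μ - 18 = (μ - 3)(μ + 1)(μ + 6).
Roots (with multiplicity): -6, -1, 3.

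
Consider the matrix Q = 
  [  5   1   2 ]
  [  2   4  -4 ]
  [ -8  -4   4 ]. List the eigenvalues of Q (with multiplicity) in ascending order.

Characteristic polynomial: p(μ) = μ^3 - 13μ^2 + 54μ - 72 = (μ - 6)(μ - 4)(μ - 3).
Roots (with multiplicity): 3, 4, 6.

3, 4, 6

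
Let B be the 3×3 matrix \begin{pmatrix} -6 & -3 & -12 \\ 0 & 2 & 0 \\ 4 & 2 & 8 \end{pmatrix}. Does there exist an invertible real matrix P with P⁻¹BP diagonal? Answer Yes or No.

Characteristic polynomial: p(λ) = λ^3 - 4λ^2 + 4λ = λ(λ - 2)^2.
λ = 2 has algebraic multiplicity 2; rank(B − 2I) = 2, so geometric multiplicity = 1.
Geometric multiplicity < algebraic multiplicity, so B is not diagonalizable.

No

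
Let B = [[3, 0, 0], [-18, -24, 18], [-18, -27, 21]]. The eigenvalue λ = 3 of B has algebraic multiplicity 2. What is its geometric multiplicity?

2

B − 3I = [[0, 0, 0], [-18, -27, 18], [-18, -27, 18]].
This matrix has rank 1, so its null space has dimension 3 − 1 = 2.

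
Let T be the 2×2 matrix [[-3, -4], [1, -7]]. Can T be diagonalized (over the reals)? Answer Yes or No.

Characteristic polynomial: p(r) = r^2 + 10r + 25 = (r + 5)^2.
r = -5 has algebraic multiplicity 2; rank(T + 5I) = 1, so geometric multiplicity = 1.
Geometric multiplicity < algebraic multiplicity, so T is not diagonalizable.

No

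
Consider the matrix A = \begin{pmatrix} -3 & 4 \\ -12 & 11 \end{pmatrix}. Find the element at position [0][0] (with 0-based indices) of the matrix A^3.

Characteristic polynomial: μ^2 - 8μ + 15 = (μ - 5)(μ - 3), so the eigenvalues are 3, 5.
μ=3: eigenvector (2, 3).
μ=5: eigenvector (1, 2).
P = [[2, 1], [3, 2]], D = diag(3, 5), P⁻¹ = [[2, -1], [-3, 2]].
A³ = P·diag(27, 125)·P⁻¹ = [[-267, 196], [-588, 419]].
The requested entry is -267.

-267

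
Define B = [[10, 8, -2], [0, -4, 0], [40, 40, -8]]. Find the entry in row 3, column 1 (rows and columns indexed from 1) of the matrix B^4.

320

Characteristic polynomial: s^3 + 2s^2 - 8s = s(s - 2)(s + 4), so the eigenvalues are -4, 0, 2.
s=2: eigenvector (1, 0, 4).
s=-4: eigenvector (-2, 1, -10).
s=0: eigenvector (1, 0, 5).
P = [[1, -2, 1], [0, 1, 0], [4, -10, 5]], D = diag(2, -4, 0), P⁻¹ = [[5, 0, -1], [0, 1, 0], [-4, 2, 1]].
B⁴ = P·diag(16, 256, 0)·P⁻¹ = [[80, -512, -16], [0, 256, 0], [320, -2560, -64]].
The requested entry is 320.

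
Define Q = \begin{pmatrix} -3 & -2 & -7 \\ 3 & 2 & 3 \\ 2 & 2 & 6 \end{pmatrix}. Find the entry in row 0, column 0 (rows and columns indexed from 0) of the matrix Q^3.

Characteristic polynomial: λ^3 - 5λ^2 + 2λ + 8 = (λ - 4)(λ - 2)(λ + 1), so the eigenvalues are -1, 2, 4.
λ=4: eigenvector (-1, 0, 1).
λ=2: eigenvector (1, 1, -1).
λ=-1: eigenvector (1, -1, 0).
P = [[-1, 1, 1], [0, 1, -1], [1, -1, 0]], D = diag(4, 2, -1), P⁻¹ = [[1, 1, 2], [1, 1, 1], [1, 0, 1]].
Q³ = P·diag(64, 8, -1)·P⁻¹ = [[-57, -56, -121], [9, 8, 9], [56, 56, 120]].
The requested entry is -57.

-57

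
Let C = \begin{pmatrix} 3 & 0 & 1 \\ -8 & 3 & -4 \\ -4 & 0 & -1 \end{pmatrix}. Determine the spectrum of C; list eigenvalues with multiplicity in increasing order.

Characteristic polynomial: p(r) = r^3 - 5r^2 + 7r - 3 = (r - 3)(r - 1)^2.
Roots (with multiplicity): 1, 1, 3.

1, 1, 3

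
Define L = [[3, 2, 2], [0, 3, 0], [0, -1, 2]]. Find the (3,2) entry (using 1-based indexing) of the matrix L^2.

Characteristic polynomial: t^3 - 8t^2 + 21t - 18 = (t - 3)^2(t - 2), so the eigenvalues are 2, 3, 3.
t=3: eigenvector (1, 0, 0).
t=3: eigenvector (2, 1, -1).
t=2: eigenvector (-2, 0, 1).
P = [[1, 2, -2], [0, 1, 0], [0, -1, 1]], D = diag(3, 3, 2), P⁻¹ = [[1, 0, 2], [0, 1, 0], [0, 1, 1]].
L² = P·diag(9, 9, 4)·P⁻¹ = [[9, 10, 10], [0, 9, 0], [0, -5, 4]].
The requested entry is -5.

-5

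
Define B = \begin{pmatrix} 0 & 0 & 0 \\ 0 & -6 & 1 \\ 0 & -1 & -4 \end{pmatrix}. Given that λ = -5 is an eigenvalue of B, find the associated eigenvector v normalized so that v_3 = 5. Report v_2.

B + 5I = [[5, 0, 0], [0, -1, 1], [0, -1, 1]].
Solving (B + 5I)v = 0 gives the eigenspace spanned by (0, 5, 5).
With v_3 = 5, v = (0, 5, 5), so v_2 = 5.

5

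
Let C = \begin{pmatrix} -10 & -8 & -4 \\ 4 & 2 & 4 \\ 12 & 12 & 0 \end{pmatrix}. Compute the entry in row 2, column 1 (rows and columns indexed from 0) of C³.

432

Characteristic polynomial: t^3 + 8t^2 + 12t = t(t + 2)(t + 6), so the eigenvalues are -6, -2, 0.
t=-2: eigenvector (1, -1, 0).
t=0: eigenvector (-2, 2, 1).
t=-6: eigenvector (0, 1, -2).
P = [[1, -2, 0], [-1, 2, 1], [0, 1, -2]], D = diag(-2, 0, -6), P⁻¹ = [[5, 4, 2], [2, 2, 1], [1, 1, 0]].
C³ = P·diag(-8, 0, -216)·P⁻¹ = [[-40, -32, -16], [-176, -184, 16], [432, 432, 0]].
The requested entry is 432.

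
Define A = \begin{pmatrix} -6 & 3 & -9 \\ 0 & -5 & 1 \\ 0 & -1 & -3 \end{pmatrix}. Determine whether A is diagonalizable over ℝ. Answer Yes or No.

Characteristic polynomial: p(s) = s^3 + 14s^2 + 64s + 96 = (s + 4)^2(s + 6).
s = -4 has algebraic multiplicity 2; rank(A + 4I) = 2, so geometric multiplicity = 1.
Geometric multiplicity < algebraic multiplicity, so A is not diagonalizable.

No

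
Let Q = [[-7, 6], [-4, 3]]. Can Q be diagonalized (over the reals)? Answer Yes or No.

Characteristic polynomial: p(λ) = λ^2 + 4λ + 3 = (λ + 1)(λ + 3).
All 2 eigenvalues are distinct, so Q is diagonalizable.

Yes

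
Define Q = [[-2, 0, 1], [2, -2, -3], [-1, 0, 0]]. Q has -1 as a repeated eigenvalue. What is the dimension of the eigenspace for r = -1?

Q + 1I = [[-1, 0, 1], [2, -1, -3], [-1, 0, 1]].
This matrix has rank 2, so its null space has dimension 3 − 2 = 1.

1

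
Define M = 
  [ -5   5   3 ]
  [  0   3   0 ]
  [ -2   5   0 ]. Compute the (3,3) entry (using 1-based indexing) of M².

Characteristic polynomial: s^3 + 2s^2 - 9s - 18 = (s - 3)(s + 2)(s + 3), so the eigenvalues are -3, -2, 3.
s=-3: eigenvector (3, 0, 2).
s=3: eigenvector (1, 1, 1).
s=-2: eigenvector (1, 0, 1).
P = [[3, 1, 1], [0, 1, 0], [2, 1, 1]], D = diag(-3, 3, -2), P⁻¹ = [[1, 0, -1], [0, 1, 0], [-2, -1, 3]].
M² = P·diag(9, 9, 4)·P⁻¹ = [[19, 5, -15], [0, 9, 0], [10, 5, -6]].
The requested entry is -6.

-6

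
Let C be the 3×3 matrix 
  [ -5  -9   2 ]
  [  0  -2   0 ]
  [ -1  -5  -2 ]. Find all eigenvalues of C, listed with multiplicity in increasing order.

-4, -3, -2

Characteristic polynomial: p(t) = t^3 + 9t^2 + 26t + 24 = (t + 2)(t + 3)(t + 4).
Roots (with multiplicity): -4, -3, -2.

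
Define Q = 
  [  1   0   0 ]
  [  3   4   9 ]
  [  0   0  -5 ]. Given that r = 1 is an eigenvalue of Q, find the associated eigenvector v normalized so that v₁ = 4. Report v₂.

-4

Q − 1I = [[0, 0, 0], [3, 3, 9], [0, 0, -6]].
Solving (Q − 1I)v = 0 gives the eigenspace spanned by (4, -4, 0).
With v₁ = 4, v = (4, -4, 0), so v₂ = -4.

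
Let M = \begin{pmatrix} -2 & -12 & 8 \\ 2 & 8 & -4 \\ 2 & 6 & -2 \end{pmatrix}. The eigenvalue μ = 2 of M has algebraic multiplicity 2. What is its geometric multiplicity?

2

M − 2I = [[-4, -12, 8], [2, 6, -4], [2, 6, -4]].
This matrix has rank 1, so its null space has dimension 3 − 1 = 2.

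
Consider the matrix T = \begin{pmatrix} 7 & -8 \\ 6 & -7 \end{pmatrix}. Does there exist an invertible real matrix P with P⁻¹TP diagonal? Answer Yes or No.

Yes

Characteristic polynomial: p(μ) = μ^2 - 1 = (μ - 1)(μ + 1).
All 2 eigenvalues are distinct, so T is diagonalizable.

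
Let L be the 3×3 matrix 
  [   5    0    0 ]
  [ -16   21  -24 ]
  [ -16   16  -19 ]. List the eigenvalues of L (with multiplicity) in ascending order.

-3, 5, 5

Characteristic polynomial: p(s) = s^3 - 7s^2 - 5s + 75 = (s - 5)^2(s + 3).
Roots (with multiplicity): -3, 5, 5.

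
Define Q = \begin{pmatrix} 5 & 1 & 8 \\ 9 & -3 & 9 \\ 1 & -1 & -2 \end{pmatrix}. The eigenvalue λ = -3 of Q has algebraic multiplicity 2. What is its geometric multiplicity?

Q + 3I = [[8, 1, 8], [9, 0, 9], [1, -1, 1]].
This matrix has rank 2, so its null space has dimension 3 − 2 = 1.

1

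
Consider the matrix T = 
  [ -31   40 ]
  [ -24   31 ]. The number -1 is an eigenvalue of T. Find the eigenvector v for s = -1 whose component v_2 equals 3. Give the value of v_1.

4

T + 1I = [[-30, 40], [-24, 32]].
Solving (T + 1I)v = 0 gives the eigenspace spanned by (4, 3).
With v_2 = 3, v = (4, 3), so v_1 = 4.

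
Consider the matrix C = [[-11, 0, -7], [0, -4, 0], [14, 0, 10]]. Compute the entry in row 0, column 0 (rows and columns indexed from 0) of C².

Characteristic polynomial: r^3 + 5r^2 - 8r - 48 = (r - 3)(r + 4)^2, so the eigenvalues are -4, -4, 3.
r=-4: eigenvector (1, 0, -1).
r=-4: eigenvector (0, 1, 0).
r=3: eigenvector (1, 0, -2).
P = [[1, 0, 1], [0, 1, 0], [-1, 0, -2]], D = diag(-4, -4, 3), P⁻¹ = [[2, 0, 1], [0, 1, 0], [-1, 0, -1]].
C² = P·diag(16, 16, 9)·P⁻¹ = [[23, 0, 7], [0, 16, 0], [-14, 0, 2]].
The requested entry is 23.

23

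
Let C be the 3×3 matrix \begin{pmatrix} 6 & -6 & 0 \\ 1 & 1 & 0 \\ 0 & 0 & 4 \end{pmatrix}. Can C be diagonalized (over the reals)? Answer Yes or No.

Characteristic polynomial: p(s) = s^3 - 11s^2 + 40s - 48 = (s - 4)^2(s - 3).
s = 4 has algebraic multiplicity 2; rank(C − 4I) = 1, so geometric multiplicity = 2.
Every eigenvalue has geometric = algebraic multiplicity, so C is diagonalizable.

Yes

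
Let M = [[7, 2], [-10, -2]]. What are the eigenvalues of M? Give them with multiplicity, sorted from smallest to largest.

2, 3

Characteristic polynomial: p(t) = t^2 - 5t + 6 = (t - 3)(t - 2).
Roots (with multiplicity): 2, 3.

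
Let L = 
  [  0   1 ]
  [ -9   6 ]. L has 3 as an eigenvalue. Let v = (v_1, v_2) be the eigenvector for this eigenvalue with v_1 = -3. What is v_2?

L − 3I = [[-3, 1], [-9, 3]].
Solving (L − 3I)v = 0 gives the eigenspace spanned by (-3, -9).
With v_1 = -3, v = (-3, -9), so v_2 = -9.

-9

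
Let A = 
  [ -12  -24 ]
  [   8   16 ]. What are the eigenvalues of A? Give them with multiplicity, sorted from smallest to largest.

0, 4

Characteristic polynomial: p(t) = t^2 - 4t = t(t - 4).
Roots (with multiplicity): 0, 4.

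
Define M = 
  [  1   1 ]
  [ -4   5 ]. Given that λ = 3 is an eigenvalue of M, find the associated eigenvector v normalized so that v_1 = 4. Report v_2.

8

M − 3I = [[-2, 1], [-4, 2]].
Solving (M − 3I)v = 0 gives the eigenspace spanned by (4, 8).
With v_1 = 4, v = (4, 8), so v_2 = 8.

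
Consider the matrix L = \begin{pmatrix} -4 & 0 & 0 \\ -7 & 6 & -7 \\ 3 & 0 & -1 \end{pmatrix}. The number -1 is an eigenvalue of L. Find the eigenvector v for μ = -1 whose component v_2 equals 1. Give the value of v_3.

1

L + 1I = [[-3, 0, 0], [-7, 7, -7], [3, 0, 0]].
Solving (L + 1I)v = 0 gives the eigenspace spanned by (0, 1, 1).
With v_2 = 1, v = (0, 1, 1), so v_3 = 1.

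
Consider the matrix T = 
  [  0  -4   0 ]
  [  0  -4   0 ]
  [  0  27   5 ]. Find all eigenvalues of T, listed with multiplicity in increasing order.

-4, 0, 5

Characteristic polynomial: p(r) = r^3 - r^2 - 20r = r(r - 5)(r + 4).
Roots (with multiplicity): -4, 0, 5.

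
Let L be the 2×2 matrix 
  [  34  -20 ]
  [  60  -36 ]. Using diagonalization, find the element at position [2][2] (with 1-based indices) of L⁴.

Characteristic polynomial: μ^2 + 2μ - 24 = (μ - 4)(μ + 6), so the eigenvalues are -6, 4.
μ=4: eigenvector (2, 3).
μ=-6: eigenvector (-1, -2).
P = [[2, -1], [3, -2]], D = diag(4, -6), P⁻¹ = [[2, -1], [3, -2]].
L⁴ = P·diag(256, 1296)·P⁻¹ = [[-2864, 2080], [-6240, 4416]].
The requested entry is 4416.

4416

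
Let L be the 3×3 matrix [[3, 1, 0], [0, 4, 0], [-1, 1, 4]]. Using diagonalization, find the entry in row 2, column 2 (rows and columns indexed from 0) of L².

16

Characteristic polynomial: t^3 - 11t^2 + 40t - 48 = (t - 4)^2(t - 3), so the eigenvalues are 3, 4, 4.
t=3: eigenvector (1, 0, 1).
t=4: eigenvector (1, 1, 1).
t=4: eigenvector (2, 2, 3).
P = [[1, 1, 2], [0, 1, 2], [1, 1, 3]], D = diag(3, 4, 4), P⁻¹ = [[1, -1, 0], [2, 1, -2], [-1, 0, 1]].
L² = P·diag(9, 16, 16)·P⁻¹ = [[9, 7, 0], [0, 16, 0], [-7, 7, 16]].
The requested entry is 16.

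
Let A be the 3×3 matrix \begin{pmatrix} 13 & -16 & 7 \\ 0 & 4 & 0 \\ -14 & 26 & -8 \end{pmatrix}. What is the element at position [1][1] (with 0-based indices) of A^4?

256

Characteristic polynomial: s^3 - 9s^2 + 14s + 24 = (s - 6)(s - 4)(s + 1), so the eigenvalues are -1, 4, 6.
s=6: eigenvector (1, 0, -1).
s=-1: eigenvector (-1, 0, 2).
s=4: eigenvector (1, 1, 1).
P = [[1, -1, 1], [0, 0, 1], [-1, 2, 1]], D = diag(6, -1, 4), P⁻¹ = [[2, -3, 1], [1, -2, 1], [0, 1, 0]].
A⁴ = P·diag(1296, 1, 256)·P⁻¹ = [[2591, -3630, 1295], [0, 256, 0], [-2590, 4140, -1294]].
The requested entry is 256.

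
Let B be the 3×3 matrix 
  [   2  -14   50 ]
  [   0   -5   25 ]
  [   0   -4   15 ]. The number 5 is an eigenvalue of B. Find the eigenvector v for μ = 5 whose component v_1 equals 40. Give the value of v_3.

8

B − 5I = [[-3, -14, 50], [0, -10, 25], [0, -4, 10]].
Solving (B − 5I)v = 0 gives the eigenspace spanned by (40, 20, 8).
With v_1 = 40, v = (40, 20, 8), so v_3 = 8.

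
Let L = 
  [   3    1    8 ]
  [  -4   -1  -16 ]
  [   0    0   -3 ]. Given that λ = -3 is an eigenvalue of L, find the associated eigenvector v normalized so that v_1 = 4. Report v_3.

L + 3I = [[6, 1, 8], [-4, 2, -16], [0, 0, 0]].
Solving (L + 3I)v = 0 gives the eigenspace spanned by (4, -8, -2).
With v_1 = 4, v = (4, -8, -2), so v_3 = -2.

-2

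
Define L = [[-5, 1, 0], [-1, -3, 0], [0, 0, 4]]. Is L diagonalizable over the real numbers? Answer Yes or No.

Characteristic polynomial: p(t) = t^3 + 4t^2 - 16t - 64 = (t - 4)(t + 4)^2.
t = -4 has algebraic multiplicity 2; rank(L + 4I) = 2, so geometric multiplicity = 1.
Geometric multiplicity < algebraic multiplicity, so L is not diagonalizable.

No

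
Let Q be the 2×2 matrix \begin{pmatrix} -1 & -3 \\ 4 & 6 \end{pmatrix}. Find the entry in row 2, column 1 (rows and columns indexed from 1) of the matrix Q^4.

260

Characteristic polynomial: μ^2 - 5μ + 6 = (μ - 3)(μ - 2), so the eigenvalues are 2, 3.
μ=2: eigenvector (1, -1).
μ=3: eigenvector (-3, 4).
P = [[1, -3], [-1, 4]], D = diag(2, 3), P⁻¹ = [[4, 3], [1, 1]].
Q⁴ = P·diag(16, 81)·P⁻¹ = [[-179, -195], [260, 276]].
The requested entry is 260.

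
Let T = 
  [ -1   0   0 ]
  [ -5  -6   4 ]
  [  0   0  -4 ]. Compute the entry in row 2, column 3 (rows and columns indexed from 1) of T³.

Characteristic polynomial: s^3 + 11s^2 + 34s + 24 = (s + 1)(s + 4)(s + 6), so the eigenvalues are -6, -4, -1.
s=-6: eigenvector (0, 1, 0).
s=-1: eigenvector (1, -1, 0).
s=-4: eigenvector (0, 2, 1).
P = [[0, 1, 0], [1, -1, 2], [0, 0, 1]], D = diag(-6, -1, -4), P⁻¹ = [[1, 1, -2], [1, 0, 0], [0, 0, 1]].
T³ = P·diag(-216, -1, -64)·P⁻¹ = [[-1, 0, 0], [-215, -216, 304], [0, 0, -64]].
The requested entry is 304.

304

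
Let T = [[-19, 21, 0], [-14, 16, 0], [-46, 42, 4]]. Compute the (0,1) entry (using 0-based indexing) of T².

-63

Characteristic polynomial: r^3 - r^2 - 22r + 40 = (r - 4)(r - 2)(r + 5), so the eigenvalues are -5, 2, 4.
r=-5: eigenvector (3, 2, 6).
r=2: eigenvector (1, 1, 2).
r=4: eigenvector (0, 0, 1).
P = [[3, 1, 0], [2, 1, 0], [6, 2, 1]], D = diag(-5, 2, 4), P⁻¹ = [[1, -1, 0], [-2, 3, 0], [-2, 0, 1]].
T² = P·diag(25, 4, 16)·P⁻¹ = [[67, -63, 0], [42, -38, 0], [102, -126, 16]].
The requested entry is -63.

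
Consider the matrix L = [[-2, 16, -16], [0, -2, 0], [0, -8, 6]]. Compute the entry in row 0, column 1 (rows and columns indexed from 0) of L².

64

Characteristic polynomial: t^3 - 2t^2 - 20t - 24 = (t - 6)(t + 2)^2, so the eigenvalues are -2, -2, 6.
t=-2: eigenvector (1, 0, 0).
t=-2: eigenvector (1, 1, 1).
t=6: eigenvector (-2, 0, 1).
P = [[1, 1, -2], [0, 1, 0], [0, 1, 1]], D = diag(-2, -2, 6), P⁻¹ = [[1, -3, 2], [0, 1, 0], [0, -1, 1]].
L² = P·diag(4, 4, 36)·P⁻¹ = [[4, 64, -64], [0, 4, 0], [0, -32, 36]].
The requested entry is 64.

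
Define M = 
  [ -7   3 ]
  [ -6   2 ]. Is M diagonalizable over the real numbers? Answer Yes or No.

Yes

Characteristic polynomial: p(λ) = λ^2 + 5λ + 4 = (λ + 1)(λ + 4).
All 2 eigenvalues are distinct, so M is diagonalizable.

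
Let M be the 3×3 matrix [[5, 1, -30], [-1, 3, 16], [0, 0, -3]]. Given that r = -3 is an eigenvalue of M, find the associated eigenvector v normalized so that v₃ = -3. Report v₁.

-12

M + 3I = [[8, 1, -30], [-1, 6, 16], [0, 0, 0]].
Solving (M + 3I)v = 0 gives the eigenspace spanned by (-12, 6, -3).
With v₃ = -3, v = (-12, 6, -3), so v₁ = -12.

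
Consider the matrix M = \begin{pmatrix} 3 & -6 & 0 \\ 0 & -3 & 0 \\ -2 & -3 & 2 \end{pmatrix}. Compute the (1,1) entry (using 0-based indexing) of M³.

Characteristic polynomial: μ^3 - 2μ^2 - 9μ + 18 = (μ - 3)(μ - 2)(μ + 3), so the eigenvalues are -3, 2, 3.
μ=3: eigenvector (1, 0, -2).
μ=2: eigenvector (0, 0, 1).
μ=-3: eigenvector (1, 1, 1).
P = [[1, 0, 1], [0, 0, 1], [-2, 1, 1]], D = diag(3, 2, -3), P⁻¹ = [[1, -1, 0], [2, -3, 1], [0, 1, 0]].
M³ = P·diag(27, 8, -27)·P⁻¹ = [[27, -54, 0], [0, -27, 0], [-38, 3, 8]].
The requested entry is -27.

-27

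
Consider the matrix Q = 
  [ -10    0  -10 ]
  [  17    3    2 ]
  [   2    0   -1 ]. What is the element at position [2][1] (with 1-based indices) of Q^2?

-115

Characteristic polynomial: μ^3 + 8μ^2 - 3μ - 90 = (μ - 3)(μ + 5)(μ + 6), so the eigenvalues are -6, -5, 3.
μ=-6: eigenvector (5, -9, -2).
μ=3: eigenvector (0, 1, 0).
μ=-5: eigenvector (-2, 4, 1).
P = [[5, 0, -2], [-9, 1, 4], [-2, 0, 1]], D = diag(-6, 3, -5), P⁻¹ = [[1, 0, 2], [1, 1, -2], [2, 0, 5]].
Q² = P·diag(36, 9, 25)·P⁻¹ = [[80, 0, 110], [-115, 9, -166], [-22, 0, -19]].
The requested entry is -115.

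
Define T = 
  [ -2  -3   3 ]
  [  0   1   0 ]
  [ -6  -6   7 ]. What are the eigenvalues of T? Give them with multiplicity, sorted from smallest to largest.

1, 1, 4

Characteristic polynomial: p(s) = s^3 - 6s^2 + 9s - 4 = (s - 4)(s - 1)^2.
Roots (with multiplicity): 1, 1, 4.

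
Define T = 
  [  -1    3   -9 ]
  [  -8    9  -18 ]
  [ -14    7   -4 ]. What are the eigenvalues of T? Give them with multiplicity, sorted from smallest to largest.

-4, 3, 5

Characteristic polynomial: p(μ) = μ^3 - 4μ^2 - 17μ + 60 = (μ - 5)(μ - 3)(μ + 4).
Roots (with multiplicity): -4, 3, 5.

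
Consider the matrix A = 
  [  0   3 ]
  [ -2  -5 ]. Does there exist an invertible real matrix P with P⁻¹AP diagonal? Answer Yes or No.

Characteristic polynomial: p(r) = r^2 + 5r + 6 = (r + 2)(r + 3).
All 2 eigenvalues are distinct, so A is diagonalizable.

Yes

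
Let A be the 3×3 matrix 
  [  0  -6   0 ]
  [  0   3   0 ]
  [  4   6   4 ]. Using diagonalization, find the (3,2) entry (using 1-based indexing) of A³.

Characteristic polynomial: μ^3 - 7μ^2 + 12μ = μ(μ - 4)(μ - 3), so the eigenvalues are 0, 3, 4.
μ=0: eigenvector (1, 0, -1).
μ=3: eigenvector (-2, 1, 2).
μ=4: eigenvector (0, 0, 1).
P = [[1, -2, 0], [0, 1, 0], [-1, 2, 1]], D = diag(0, 3, 4), P⁻¹ = [[1, 2, 0], [0, 1, 0], [1, 0, 1]].
A³ = P·diag(0, 27, 64)·P⁻¹ = [[0, -54, 0], [0, 27, 0], [64, 54, 64]].
The requested entry is 54.

54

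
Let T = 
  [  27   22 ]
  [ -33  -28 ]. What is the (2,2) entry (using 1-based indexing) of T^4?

2638

Characteristic polynomial: s^2 + s - 30 = (s - 5)(s + 6), so the eigenvalues are -6, 5.
s=5: eigenvector (1, -1).
s=-6: eigenvector (-2, 3).
P = [[1, -2], [-1, 3]], D = diag(5, -6), P⁻¹ = [[3, 2], [1, 1]].
T⁴ = P·diag(625, 1296)·P⁻¹ = [[-717, -1342], [2013, 2638]].
The requested entry is 2638.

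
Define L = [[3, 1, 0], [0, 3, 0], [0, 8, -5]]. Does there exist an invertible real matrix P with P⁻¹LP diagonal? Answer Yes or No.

No

Characteristic polynomial: p(r) = r^3 - r^2 - 21r + 45 = (r - 3)^2(r + 5).
r = 3 has algebraic multiplicity 2; rank(L − 3I) = 2, so geometric multiplicity = 1.
Geometric multiplicity < algebraic multiplicity, so L is not diagonalizable.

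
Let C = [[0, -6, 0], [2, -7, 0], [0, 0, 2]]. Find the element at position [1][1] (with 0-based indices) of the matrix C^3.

-175

Characteristic polynomial: λ^3 + 5λ^2 - 2λ - 24 = (λ - 2)(λ + 3)(λ + 4), so the eigenvalues are -4, -3, 2.
λ=-4: eigenvector (-3, -2, 0).
λ=-3: eigenvector (2, 1, 0).
λ=2: eigenvector (0, 0, 1).
P = [[-3, 2, 0], [-2, 1, 0], [0, 0, 1]], D = diag(-4, -3, 2), P⁻¹ = [[1, -2, 0], [2, -3, 0], [0, 0, 1]].
C³ = P·diag(-64, -27, 8)·P⁻¹ = [[84, -222, 0], [74, -175, 0], [0, 0, 8]].
The requested entry is -175.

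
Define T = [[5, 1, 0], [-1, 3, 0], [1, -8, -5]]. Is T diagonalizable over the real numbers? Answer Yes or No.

No

Characteristic polynomial: p(s) = s^3 - 3s^2 - 24s + 80 = (s - 4)^2(s + 5).
s = 4 has algebraic multiplicity 2; rank(T − 4I) = 2, so geometric multiplicity = 1.
Geometric multiplicity < algebraic multiplicity, so T is not diagonalizable.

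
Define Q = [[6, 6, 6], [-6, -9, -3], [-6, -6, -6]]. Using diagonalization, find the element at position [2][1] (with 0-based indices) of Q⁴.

2430

Characteristic polynomial: s^3 + 9s^2 + 18s = s(s + 3)(s + 6), so the eigenvalues are -6, -3, 0.
s=-6: eigenvector (-1, 1, 1).
s=-3: eigenvector (2, -1, -2).
s=0: eigenvector (-2, 1, 1).
P = [[-1, 2, -2], [1, -1, 1], [1, -2, 1]], D = diag(-6, -3, 0), P⁻¹ = [[1, 2, 0], [0, 1, -1], [-1, 0, -1]].
Q⁴ = P·diag(1296, 81, 0)·P⁻¹ = [[-1296, -2430, -162], [1296, 2511, 81], [1296, 2430, 162]].
The requested entry is 2430.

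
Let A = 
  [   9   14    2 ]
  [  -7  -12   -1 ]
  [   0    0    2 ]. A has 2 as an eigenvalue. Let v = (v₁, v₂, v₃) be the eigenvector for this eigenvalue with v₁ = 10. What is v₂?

-5

A − 2I = [[7, 14, 2], [-7, -14, -1], [0, 0, 0]].
Solving (A − 2I)v = 0 gives the eigenspace spanned by (10, -5, 0).
With v₁ = 10, v = (10, -5, 0), so v₂ = -5.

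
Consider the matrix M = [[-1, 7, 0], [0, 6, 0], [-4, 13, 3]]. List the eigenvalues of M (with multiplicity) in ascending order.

Characteristic polynomial: p(λ) = λ^3 - 8λ^2 + 9λ + 18 = (λ - 6)(λ - 3)(λ + 1).
Roots (with multiplicity): -1, 3, 6.

-1, 3, 6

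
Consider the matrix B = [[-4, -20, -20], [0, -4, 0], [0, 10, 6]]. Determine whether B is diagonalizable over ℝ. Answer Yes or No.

Characteristic polynomial: p(r) = r^3 + 2r^2 - 32r - 96 = (r - 6)(r + 4)^2.
r = -4 has algebraic multiplicity 2; rank(B + 4I) = 1, so geometric multiplicity = 2.
Every eigenvalue has geometric = algebraic multiplicity, so B is diagonalizable.

Yes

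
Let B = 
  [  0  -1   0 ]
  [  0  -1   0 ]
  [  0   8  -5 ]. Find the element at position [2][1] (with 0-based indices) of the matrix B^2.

Characteristic polynomial: μ^3 + 6μ^2 + 5μ = μ(μ + 1)(μ + 5), so the eigenvalues are -5, -1, 0.
μ=-5: eigenvector (0, 0, 1).
μ=-1: eigenvector (1, 1, 2).
μ=0: eigenvector (1, 0, 0).
P = [[0, 1, 1], [0, 1, 0], [1, 2, 0]], D = diag(-5, -1, 0), P⁻¹ = [[0, -2, 1], [0, 1, 0], [1, -1, 0]].
B² = P·diag(25, 1, 0)·P⁻¹ = [[0, 1, 0], [0, 1, 0], [0, -48, 25]].
The requested entry is -48.

-48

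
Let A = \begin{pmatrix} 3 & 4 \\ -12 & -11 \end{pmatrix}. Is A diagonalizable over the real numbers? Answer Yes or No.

Yes

Characteristic polynomial: p(μ) = μ^2 + 8μ + 15 = (μ + 3)(μ + 5).
All 2 eigenvalues are distinct, so A is diagonalizable.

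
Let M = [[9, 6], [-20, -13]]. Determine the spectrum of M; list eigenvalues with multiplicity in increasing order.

Characteristic polynomial: p(μ) = μ^2 + 4μ + 3 = (μ + 1)(μ + 3).
Roots (with multiplicity): -3, -1.

-3, -1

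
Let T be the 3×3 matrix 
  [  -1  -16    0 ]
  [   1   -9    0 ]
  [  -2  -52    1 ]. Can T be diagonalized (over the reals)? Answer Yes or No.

Characteristic polynomial: p(s) = s^3 + 9s^2 + 15s - 25 = (s - 1)(s + 5)^2.
s = -5 has algebraic multiplicity 2; rank(T + 5I) = 2, so geometric multiplicity = 1.
Geometric multiplicity < algebraic multiplicity, so T is not diagonalizable.

No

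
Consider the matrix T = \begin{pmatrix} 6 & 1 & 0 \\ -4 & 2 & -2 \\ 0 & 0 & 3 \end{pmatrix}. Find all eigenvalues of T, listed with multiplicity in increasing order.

3, 4, 4

Characteristic polynomial: p(λ) = λ^3 - 11λ^2 + 40λ - 48 = (λ - 4)^2(λ - 3).
Roots (with multiplicity): 3, 4, 4.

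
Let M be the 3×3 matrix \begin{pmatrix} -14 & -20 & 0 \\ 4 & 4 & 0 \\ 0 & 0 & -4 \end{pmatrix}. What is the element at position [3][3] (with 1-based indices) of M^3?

-64

Characteristic polynomial: λ^3 + 14λ^2 + 64λ + 96 = (λ + 4)^2(λ + 6), so the eigenvalues are -6, -4, -4.
λ=-4: eigenvector (0, 0, 1).
λ=-4: eigenvector (-2, 1, 0).
λ=-6: eigenvector (5, -2, 0).
P = [[0, -2, 5], [0, 1, -2], [1, 0, 0]], D = diag(-4, -4, -6), P⁻¹ = [[0, 0, 1], [2, 5, 0], [1, 2, 0]].
M³ = P·diag(-64, -64, -216)·P⁻¹ = [[-824, -1520, 0], [304, 544, 0], [0, 0, -64]].
The requested entry is -64.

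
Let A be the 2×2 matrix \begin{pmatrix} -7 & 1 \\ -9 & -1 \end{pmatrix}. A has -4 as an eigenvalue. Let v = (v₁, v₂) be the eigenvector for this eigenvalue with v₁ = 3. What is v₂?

9

A + 4I = [[-3, 1], [-9, 3]].
Solving (A + 4I)v = 0 gives the eigenspace spanned by (3, 9).
With v₁ = 3, v = (3, 9), so v₂ = 9.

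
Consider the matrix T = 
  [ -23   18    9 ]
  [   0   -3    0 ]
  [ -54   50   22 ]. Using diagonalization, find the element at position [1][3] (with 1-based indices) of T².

-9

Characteristic polynomial: μ^3 + 4μ^2 - 17μ - 60 = (μ - 4)(μ + 3)(μ + 5), so the eigenvalues are -5, -3, 4.
μ=-5: eigenvector (1, 0, 2).
μ=-3: eigenvector (0, 1, -2).
μ=4: eigenvector (1, 0, 3).
P = [[1, 0, 1], [0, 1, 0], [2, -2, 3]], D = diag(-5, -3, 4), P⁻¹ = [[3, -2, -1], [0, 1, 0], [-2, 2, 1]].
T² = P·diag(25, 9, 16)·P⁻¹ = [[43, -18, -9], [0, 9, 0], [54, -22, -2]].
The requested entry is -9.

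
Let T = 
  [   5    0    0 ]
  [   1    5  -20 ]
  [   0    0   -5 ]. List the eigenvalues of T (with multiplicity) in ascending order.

Characteristic polynomial: p(r) = r^3 - 5r^2 - 25r + 125 = (r - 5)^2(r + 5).
Roots (with multiplicity): -5, 5, 5.

-5, 5, 5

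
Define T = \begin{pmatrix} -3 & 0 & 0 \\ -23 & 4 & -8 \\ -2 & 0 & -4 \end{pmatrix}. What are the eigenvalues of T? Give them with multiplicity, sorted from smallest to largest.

Characteristic polynomial: p(s) = s^3 + 3s^2 - 16s - 48 = (s - 4)(s + 3)(s + 4).
Roots (with multiplicity): -4, -3, 4.

-4, -3, 4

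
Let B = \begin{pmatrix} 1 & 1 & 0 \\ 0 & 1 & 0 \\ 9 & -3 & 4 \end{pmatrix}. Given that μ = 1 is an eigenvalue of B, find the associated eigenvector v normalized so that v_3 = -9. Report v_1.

3

B − 1I = [[0, 1, 0], [0, 0, 0], [9, -3, 3]].
Solving (B − 1I)v = 0 gives the eigenspace spanned by (3, 0, -9).
With v_3 = -9, v = (3, 0, -9), so v_1 = 3.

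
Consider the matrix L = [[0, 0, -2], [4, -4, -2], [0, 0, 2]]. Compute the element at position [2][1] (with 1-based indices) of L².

Characteristic polynomial: s^3 + 2s^2 - 8s = s(s - 2)(s + 4), so the eigenvalues are -4, 0, 2.
s=0: eigenvector (1, 1, 0).
s=-4: eigenvector (0, 1, 0).
s=2: eigenvector (-1, -1, 1).
P = [[1, 0, -1], [1, 1, -1], [0, 0, 1]], D = diag(0, -4, 2), P⁻¹ = [[1, 0, 1], [-1, 1, 0], [0, 0, 1]].
L² = P·diag(0, 16, 4)·P⁻¹ = [[0, 0, -4], [-16, 16, -4], [0, 0, 4]].
The requested entry is -16.

-16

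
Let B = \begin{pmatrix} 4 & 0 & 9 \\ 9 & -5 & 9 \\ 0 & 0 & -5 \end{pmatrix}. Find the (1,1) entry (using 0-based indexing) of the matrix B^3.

-125

Characteristic polynomial: r^3 + 6r^2 - 15r - 100 = (r - 4)(r + 5)^2, so the eigenvalues are -5, -5, 4.
r=4: eigenvector (1, 1, 0).
r=-5: eigenvector (0, 1, 0).
r=-5: eigenvector (-1, -1, 1).
P = [[1, 0, -1], [1, 1, -1], [0, 0, 1]], D = diag(4, -5, -5), P⁻¹ = [[1, 0, 1], [-1, 1, 0], [0, 0, 1]].
B³ = P·diag(64, -125, -125)·P⁻¹ = [[64, 0, 189], [189, -125, 189], [0, 0, -125]].
The requested entry is -125.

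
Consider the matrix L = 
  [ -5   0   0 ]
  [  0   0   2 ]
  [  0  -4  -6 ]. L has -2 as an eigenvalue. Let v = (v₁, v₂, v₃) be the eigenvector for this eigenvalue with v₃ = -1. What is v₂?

1

L + 2I = [[-3, 0, 0], [0, 2, 2], [0, -4, -4]].
Solving (L + 2I)v = 0 gives the eigenspace spanned by (0, 1, -1).
With v₃ = -1, v = (0, 1, -1), so v₂ = 1.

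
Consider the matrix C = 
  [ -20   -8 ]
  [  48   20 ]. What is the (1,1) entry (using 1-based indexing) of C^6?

4096

Characteristic polynomial: t^2 - 16 = (t - 4)(t + 4), so the eigenvalues are -4, 4.
t=-4: eigenvector (1, -2).
t=4: eigenvector (1, -3).
P = [[1, 1], [-2, -3]], D = diag(-4, 4), P⁻¹ = [[3, 1], [-2, -1]].
C⁶ = P·diag(4096, 4096)·P⁻¹ = [[4096, 0], [0, 4096]].
The requested entry is 4096.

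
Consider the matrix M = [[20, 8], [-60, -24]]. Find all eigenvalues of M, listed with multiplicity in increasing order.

-4, 0

Characteristic polynomial: p(μ) = μ^2 + 4μ = μ(μ + 4).
Roots (with multiplicity): -4, 0.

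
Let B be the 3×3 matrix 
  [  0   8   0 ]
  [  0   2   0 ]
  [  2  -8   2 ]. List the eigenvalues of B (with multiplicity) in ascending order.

0, 2, 2

Characteristic polynomial: p(r) = r^3 - 4r^2 + 4r = r(r - 2)^2.
Roots (with multiplicity): 0, 2, 2.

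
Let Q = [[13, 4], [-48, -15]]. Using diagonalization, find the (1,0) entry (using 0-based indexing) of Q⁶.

8736

Characteristic polynomial: μ^2 + 2μ - 3 = (μ - 1)(μ + 3), so the eigenvalues are -3, 1.
μ=-3: eigenvector (1, -4).
μ=1: eigenvector (1, -3).
P = [[1, 1], [-4, -3]], D = diag(-3, 1), P⁻¹ = [[-3, -1], [4, 1]].
Q⁶ = P·diag(729, 1)·P⁻¹ = [[-2183, -728], [8736, 2913]].
The requested entry is 8736.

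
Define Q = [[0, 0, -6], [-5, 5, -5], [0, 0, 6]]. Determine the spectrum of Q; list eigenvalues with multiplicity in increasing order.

0, 5, 6

Characteristic polynomial: p(t) = t^3 - 11t^2 + 30t = t(t - 6)(t - 5).
Roots (with multiplicity): 0, 5, 6.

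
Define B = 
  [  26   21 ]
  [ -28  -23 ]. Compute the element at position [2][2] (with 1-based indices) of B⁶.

Characteristic polynomial: λ^2 - 3λ - 10 = (λ - 5)(λ + 2), so the eigenvalues are -2, 5.
λ=5: eigenvector (1, -1).
λ=-2: eigenvector (-3, 4).
P = [[1, -3], [-1, 4]], D = diag(5, -2), P⁻¹ = [[4, 3], [1, 1]].
B⁶ = P·diag(15625, 64)·P⁻¹ = [[62308, 46683], [-62244, -46619]].
The requested entry is -46619.

-46619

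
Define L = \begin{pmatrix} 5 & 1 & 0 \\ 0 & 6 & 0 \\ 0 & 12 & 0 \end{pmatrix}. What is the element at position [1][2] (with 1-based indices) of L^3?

91

Characteristic polynomial: λ^3 - 11λ^2 + 30λ = λ(λ - 6)(λ - 5), so the eigenvalues are 0, 5, 6.
λ=6: eigenvector (1, 1, 2).
λ=5: eigenvector (1, 0, 0).
λ=0: eigenvector (0, 0, 1).
P = [[1, 1, 0], [1, 0, 0], [2, 0, 1]], D = diag(6, 5, 0), P⁻¹ = [[0, 1, 0], [1, -1, 0], [0, -2, 1]].
L³ = P·diag(216, 125, 0)·P⁻¹ = [[125, 91, 0], [0, 216, 0], [0, 432, 0]].
The requested entry is 91.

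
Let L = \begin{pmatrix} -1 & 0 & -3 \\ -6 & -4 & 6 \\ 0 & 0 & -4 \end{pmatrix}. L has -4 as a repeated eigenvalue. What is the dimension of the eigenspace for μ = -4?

2

L + 4I = [[3, 0, -3], [-6, 0, 6], [0, 0, 0]].
This matrix has rank 1, so its null space has dimension 3 − 1 = 2.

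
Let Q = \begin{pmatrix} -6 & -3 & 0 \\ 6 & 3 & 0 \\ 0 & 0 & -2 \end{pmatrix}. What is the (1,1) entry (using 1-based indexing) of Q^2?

18

Characteristic polynomial: t^3 + 5t^2 + 6t = t(t + 2)(t + 3), so the eigenvalues are -3, -2, 0.
t=-3: eigenvector (1, -1, 0).
t=0: eigenvector (-1, 2, 0).
t=-2: eigenvector (0, 0, 1).
P = [[1, -1, 0], [-1, 2, 0], [0, 0, 1]], D = diag(-3, 0, -2), P⁻¹ = [[2, 1, 0], [1, 1, 0], [0, 0, 1]].
Q² = P·diag(9, 0, 4)·P⁻¹ = [[18, 9, 0], [-18, -9, 0], [0, 0, 4]].
The requested entry is 18.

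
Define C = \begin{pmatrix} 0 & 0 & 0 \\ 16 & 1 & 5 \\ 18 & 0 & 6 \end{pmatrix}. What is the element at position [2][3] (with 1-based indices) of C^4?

Characteristic polynomial: r^3 - 7r^2 + 6r = r(r - 6)(r - 1), so the eigenvalues are 0, 1, 6.
r=0: eigenvector (1, -1, -3).
r=6: eigenvector (0, 1, 1).
r=1: eigenvector (0, -1, 0).
P = [[1, 0, 0], [-1, 1, -1], [-3, 1, 0]], D = diag(0, 6, 1), P⁻¹ = [[1, 0, 0], [3, 0, 1], [2, -1, 1]].
C⁴ = P·diag(0, 1296, 1)·P⁻¹ = [[0, 0, 0], [3886, 1, 1295], [3888, 0, 1296]].
The requested entry is 1295.

1295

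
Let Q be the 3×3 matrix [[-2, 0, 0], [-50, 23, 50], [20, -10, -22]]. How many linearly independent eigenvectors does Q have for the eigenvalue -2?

2

Q + 2I = [[0, 0, 0], [-50, 25, 50], [20, -10, -20]].
This matrix has rank 1, so its null space has dimension 3 − 1 = 2.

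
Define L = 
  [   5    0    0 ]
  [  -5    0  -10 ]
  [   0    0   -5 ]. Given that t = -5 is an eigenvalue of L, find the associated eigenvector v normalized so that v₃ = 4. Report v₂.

8

L + 5I = [[10, 0, 0], [-5, 5, -10], [0, 0, 0]].
Solving (L + 5I)v = 0 gives the eigenspace spanned by (0, 8, 4).
With v₃ = 4, v = (0, 8, 4), so v₂ = 8.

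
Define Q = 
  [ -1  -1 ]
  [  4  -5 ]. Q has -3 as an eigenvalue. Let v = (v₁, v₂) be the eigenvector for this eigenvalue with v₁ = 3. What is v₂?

6

Q + 3I = [[2, -1], [4, -2]].
Solving (Q + 3I)v = 0 gives the eigenspace spanned by (3, 6).
With v₁ = 3, v = (3, 6), so v₂ = 6.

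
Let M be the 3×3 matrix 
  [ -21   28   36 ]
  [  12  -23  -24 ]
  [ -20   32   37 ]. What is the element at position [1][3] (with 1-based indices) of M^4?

-1728

Characteristic polynomial: r^3 + 7r^2 + 7r - 15 = (r - 1)(r + 3)(r + 5), so the eigenvalues are -5, -3, 1.
r=1: eigenvector (-2, 1, -2).
r=-5: eigenvector (1, -2, 2).
r=-3: eigenvector (2, 0, 1).
P = [[-2, 1, 2], [1, -2, 0], [-2, 2, 1]], D = diag(1, -5, -3), P⁻¹ = [[2, -3, -4], [1, -2, -2], [2, -2, -3]].
M⁴ = P·diag(1, 625, 81)·P⁻¹ = [[945, -1568, -1728], [-1248, 2497, 2496], [1408, -2656, -2735]].
The requested entry is -1728.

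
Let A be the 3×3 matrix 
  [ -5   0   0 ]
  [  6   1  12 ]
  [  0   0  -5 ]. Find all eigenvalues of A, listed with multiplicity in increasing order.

-5, -5, 1

Characteristic polynomial: p(r) = r^3 + 9r^2 + 15r - 25 = (r - 1)(r + 5)^2.
Roots (with multiplicity): -5, -5, 1.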